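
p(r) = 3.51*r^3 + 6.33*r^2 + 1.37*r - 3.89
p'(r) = 10.53*r^2 + 12.66*r + 1.37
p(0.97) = 6.60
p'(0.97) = 23.56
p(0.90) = 5.03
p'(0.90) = 21.29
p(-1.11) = -2.41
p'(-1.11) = 0.29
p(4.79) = 533.67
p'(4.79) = 303.61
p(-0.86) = -2.62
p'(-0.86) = -1.73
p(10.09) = 4260.00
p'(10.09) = 1201.15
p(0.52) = -0.97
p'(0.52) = 10.80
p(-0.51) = -3.41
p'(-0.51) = -2.35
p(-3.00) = -45.80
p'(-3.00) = 58.16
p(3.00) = 151.96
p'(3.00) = 134.12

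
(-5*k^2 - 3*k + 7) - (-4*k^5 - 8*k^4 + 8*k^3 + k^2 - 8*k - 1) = 4*k^5 + 8*k^4 - 8*k^3 - 6*k^2 + 5*k + 8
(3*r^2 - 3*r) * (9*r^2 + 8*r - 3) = 27*r^4 - 3*r^3 - 33*r^2 + 9*r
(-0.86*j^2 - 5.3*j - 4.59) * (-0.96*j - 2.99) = 0.8256*j^3 + 7.6594*j^2 + 20.2534*j + 13.7241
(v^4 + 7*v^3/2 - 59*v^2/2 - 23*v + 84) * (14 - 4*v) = -4*v^5 + 167*v^3 - 321*v^2 - 658*v + 1176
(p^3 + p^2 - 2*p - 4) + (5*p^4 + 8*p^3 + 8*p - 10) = 5*p^4 + 9*p^3 + p^2 + 6*p - 14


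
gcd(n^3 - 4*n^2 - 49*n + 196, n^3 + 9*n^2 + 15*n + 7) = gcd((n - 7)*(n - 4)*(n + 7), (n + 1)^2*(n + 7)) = n + 7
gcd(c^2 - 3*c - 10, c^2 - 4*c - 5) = c - 5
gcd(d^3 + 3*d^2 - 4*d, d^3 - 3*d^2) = d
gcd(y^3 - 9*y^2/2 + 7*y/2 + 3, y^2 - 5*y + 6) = y^2 - 5*y + 6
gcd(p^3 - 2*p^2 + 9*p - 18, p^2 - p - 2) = p - 2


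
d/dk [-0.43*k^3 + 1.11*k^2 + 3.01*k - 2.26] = -1.29*k^2 + 2.22*k + 3.01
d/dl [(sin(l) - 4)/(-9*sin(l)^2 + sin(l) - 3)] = (9*sin(l)^2 - 72*sin(l) + 1)*cos(l)/(9*sin(l)^2 - sin(l) + 3)^2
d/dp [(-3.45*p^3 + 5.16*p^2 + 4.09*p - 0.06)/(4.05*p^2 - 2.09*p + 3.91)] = (-13.9725*p^4 + 14.421*p^3 - 67.8174*p^2 + 40.8372*p + 15.8665)/(16.4025*p^4 - 16.929*p^3 + 36.0391*p^2 - 16.3438*p + 15.2881)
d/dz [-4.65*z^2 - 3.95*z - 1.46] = -9.3*z - 3.95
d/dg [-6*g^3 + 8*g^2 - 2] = 2*g*(8 - 9*g)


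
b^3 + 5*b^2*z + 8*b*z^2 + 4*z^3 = (b + z)*(b + 2*z)^2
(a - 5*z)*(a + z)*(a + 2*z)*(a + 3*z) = a^4 + a^3*z - 19*a^2*z^2 - 49*a*z^3 - 30*z^4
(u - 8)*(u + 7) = u^2 - u - 56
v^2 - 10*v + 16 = (v - 8)*(v - 2)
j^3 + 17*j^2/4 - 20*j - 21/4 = (j - 3)*(j + 1/4)*(j + 7)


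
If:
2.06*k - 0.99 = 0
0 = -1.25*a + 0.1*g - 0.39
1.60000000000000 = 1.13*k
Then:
No Solution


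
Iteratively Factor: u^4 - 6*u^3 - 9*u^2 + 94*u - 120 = (u - 2)*(u^3 - 4*u^2 - 17*u + 60) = (u - 2)*(u + 4)*(u^2 - 8*u + 15) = (u - 3)*(u - 2)*(u + 4)*(u - 5)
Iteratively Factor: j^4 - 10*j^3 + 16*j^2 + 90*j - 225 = (j - 5)*(j^3 - 5*j^2 - 9*j + 45) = (j - 5)*(j - 3)*(j^2 - 2*j - 15) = (j - 5)^2*(j - 3)*(j + 3)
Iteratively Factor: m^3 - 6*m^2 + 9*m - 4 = (m - 1)*(m^2 - 5*m + 4) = (m - 1)^2*(m - 4)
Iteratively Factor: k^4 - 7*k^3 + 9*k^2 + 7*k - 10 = (k - 1)*(k^3 - 6*k^2 + 3*k + 10) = (k - 2)*(k - 1)*(k^2 - 4*k - 5) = (k - 5)*(k - 2)*(k - 1)*(k + 1)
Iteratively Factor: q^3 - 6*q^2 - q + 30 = (q - 3)*(q^2 - 3*q - 10) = (q - 5)*(q - 3)*(q + 2)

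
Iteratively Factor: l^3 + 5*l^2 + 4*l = (l + 1)*(l^2 + 4*l) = (l + 1)*(l + 4)*(l)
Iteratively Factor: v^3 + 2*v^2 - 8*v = (v)*(v^2 + 2*v - 8) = v*(v - 2)*(v + 4)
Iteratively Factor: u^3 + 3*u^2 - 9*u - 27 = (u + 3)*(u^2 - 9) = (u - 3)*(u + 3)*(u + 3)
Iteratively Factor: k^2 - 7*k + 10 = (k - 2)*(k - 5)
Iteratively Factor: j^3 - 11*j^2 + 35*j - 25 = (j - 1)*(j^2 - 10*j + 25) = (j - 5)*(j - 1)*(j - 5)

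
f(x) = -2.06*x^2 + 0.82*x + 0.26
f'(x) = 0.82 - 4.12*x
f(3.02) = -16.05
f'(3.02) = -11.62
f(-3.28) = -24.59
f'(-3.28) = 14.33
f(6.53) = -82.23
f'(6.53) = -26.08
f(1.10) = -1.33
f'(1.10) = -3.71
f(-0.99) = -2.57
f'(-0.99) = 4.90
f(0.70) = -0.18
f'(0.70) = -2.06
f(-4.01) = -36.15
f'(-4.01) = 17.34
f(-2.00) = -9.62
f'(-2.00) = 9.06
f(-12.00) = -306.22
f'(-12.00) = 50.26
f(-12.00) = -306.22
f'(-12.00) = 50.26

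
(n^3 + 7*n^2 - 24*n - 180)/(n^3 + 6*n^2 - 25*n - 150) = (n + 6)/(n + 5)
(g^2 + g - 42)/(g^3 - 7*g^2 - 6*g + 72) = (g + 7)/(g^2 - g - 12)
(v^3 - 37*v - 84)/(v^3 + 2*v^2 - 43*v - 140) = (v + 3)/(v + 5)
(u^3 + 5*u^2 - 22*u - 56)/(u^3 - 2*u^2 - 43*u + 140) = (u + 2)/(u - 5)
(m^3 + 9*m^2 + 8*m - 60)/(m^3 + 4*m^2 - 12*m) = (m + 5)/m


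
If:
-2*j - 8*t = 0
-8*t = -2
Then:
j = -1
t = 1/4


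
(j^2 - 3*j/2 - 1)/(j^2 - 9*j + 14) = (j + 1/2)/(j - 7)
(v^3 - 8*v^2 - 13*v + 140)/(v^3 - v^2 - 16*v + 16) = (v^2 - 12*v + 35)/(v^2 - 5*v + 4)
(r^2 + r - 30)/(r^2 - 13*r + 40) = (r + 6)/(r - 8)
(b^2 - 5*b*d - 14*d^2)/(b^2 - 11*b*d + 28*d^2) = (b + 2*d)/(b - 4*d)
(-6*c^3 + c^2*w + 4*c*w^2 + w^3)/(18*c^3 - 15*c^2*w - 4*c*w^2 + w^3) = (2*c + w)/(-6*c + w)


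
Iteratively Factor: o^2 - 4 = (o - 2)*(o + 2)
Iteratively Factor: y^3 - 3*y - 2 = (y + 1)*(y^2 - y - 2) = (y - 2)*(y + 1)*(y + 1)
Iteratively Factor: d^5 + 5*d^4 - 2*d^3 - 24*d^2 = (d)*(d^4 + 5*d^3 - 2*d^2 - 24*d) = d^2*(d^3 + 5*d^2 - 2*d - 24) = d^2*(d - 2)*(d^2 + 7*d + 12) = d^2*(d - 2)*(d + 4)*(d + 3)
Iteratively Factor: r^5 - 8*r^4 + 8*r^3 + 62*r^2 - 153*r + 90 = (r - 2)*(r^4 - 6*r^3 - 4*r^2 + 54*r - 45) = (r - 2)*(r + 3)*(r^3 - 9*r^2 + 23*r - 15) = (r - 2)*(r - 1)*(r + 3)*(r^2 - 8*r + 15) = (r - 3)*(r - 2)*(r - 1)*(r + 3)*(r - 5)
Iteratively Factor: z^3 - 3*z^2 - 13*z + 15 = (z - 1)*(z^2 - 2*z - 15) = (z - 1)*(z + 3)*(z - 5)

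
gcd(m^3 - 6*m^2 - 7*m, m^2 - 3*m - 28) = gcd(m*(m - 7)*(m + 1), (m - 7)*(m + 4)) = m - 7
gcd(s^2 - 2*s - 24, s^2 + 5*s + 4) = s + 4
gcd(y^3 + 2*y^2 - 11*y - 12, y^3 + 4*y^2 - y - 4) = y^2 + 5*y + 4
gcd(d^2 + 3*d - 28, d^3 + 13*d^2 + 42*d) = d + 7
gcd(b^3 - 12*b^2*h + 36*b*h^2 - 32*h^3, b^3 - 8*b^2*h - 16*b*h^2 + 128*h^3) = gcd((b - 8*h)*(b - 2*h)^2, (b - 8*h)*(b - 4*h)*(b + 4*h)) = b - 8*h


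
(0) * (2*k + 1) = 0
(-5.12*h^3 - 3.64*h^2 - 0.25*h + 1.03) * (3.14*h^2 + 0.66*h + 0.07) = -16.0768*h^5 - 14.8088*h^4 - 3.5458*h^3 + 2.8144*h^2 + 0.6623*h + 0.0721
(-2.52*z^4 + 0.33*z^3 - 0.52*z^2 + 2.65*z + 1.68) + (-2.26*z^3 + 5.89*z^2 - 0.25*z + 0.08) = -2.52*z^4 - 1.93*z^3 + 5.37*z^2 + 2.4*z + 1.76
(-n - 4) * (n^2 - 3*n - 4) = -n^3 - n^2 + 16*n + 16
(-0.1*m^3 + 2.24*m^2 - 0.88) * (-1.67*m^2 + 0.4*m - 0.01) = 0.167*m^5 - 3.7808*m^4 + 0.897*m^3 + 1.4472*m^2 - 0.352*m + 0.0088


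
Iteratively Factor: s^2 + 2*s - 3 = (s - 1)*(s + 3)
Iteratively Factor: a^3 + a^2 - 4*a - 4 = (a + 1)*(a^2 - 4) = (a - 2)*(a + 1)*(a + 2)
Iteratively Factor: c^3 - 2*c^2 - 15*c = (c + 3)*(c^2 - 5*c) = c*(c + 3)*(c - 5)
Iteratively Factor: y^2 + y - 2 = (y - 1)*(y + 2)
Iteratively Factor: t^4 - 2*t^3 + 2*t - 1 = (t - 1)*(t^3 - t^2 - t + 1) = (t - 1)*(t + 1)*(t^2 - 2*t + 1) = (t - 1)^2*(t + 1)*(t - 1)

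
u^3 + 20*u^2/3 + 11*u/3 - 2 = (u - 1/3)*(u + 1)*(u + 6)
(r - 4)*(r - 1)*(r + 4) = r^3 - r^2 - 16*r + 16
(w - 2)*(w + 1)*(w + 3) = w^3 + 2*w^2 - 5*w - 6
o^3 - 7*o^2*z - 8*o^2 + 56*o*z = o*(o - 8)*(o - 7*z)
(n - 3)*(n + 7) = n^2 + 4*n - 21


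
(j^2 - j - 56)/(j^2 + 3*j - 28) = (j - 8)/(j - 4)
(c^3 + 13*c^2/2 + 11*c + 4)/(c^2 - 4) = (c^2 + 9*c/2 + 2)/(c - 2)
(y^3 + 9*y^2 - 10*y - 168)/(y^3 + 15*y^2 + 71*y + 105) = (y^2 + 2*y - 24)/(y^2 + 8*y + 15)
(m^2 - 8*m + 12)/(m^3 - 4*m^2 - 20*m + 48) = 1/(m + 4)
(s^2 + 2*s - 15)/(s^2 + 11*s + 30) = (s - 3)/(s + 6)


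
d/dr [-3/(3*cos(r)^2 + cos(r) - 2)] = -3*(6*cos(r) + 1)*sin(r)/(3*cos(r)^2 + cos(r) - 2)^2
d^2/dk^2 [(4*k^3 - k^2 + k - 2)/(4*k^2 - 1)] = 2*(32*k^3 - 108*k^2 + 24*k - 9)/(64*k^6 - 48*k^4 + 12*k^2 - 1)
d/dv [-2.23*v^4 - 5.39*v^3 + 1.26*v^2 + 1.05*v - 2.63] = -8.92*v^3 - 16.17*v^2 + 2.52*v + 1.05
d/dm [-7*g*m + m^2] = -7*g + 2*m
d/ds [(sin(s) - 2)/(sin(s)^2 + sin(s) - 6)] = -cos(s)/(sin(s) + 3)^2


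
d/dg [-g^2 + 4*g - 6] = 4 - 2*g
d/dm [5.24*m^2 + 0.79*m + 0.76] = 10.48*m + 0.79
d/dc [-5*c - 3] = -5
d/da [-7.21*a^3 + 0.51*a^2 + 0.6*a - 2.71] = -21.63*a^2 + 1.02*a + 0.6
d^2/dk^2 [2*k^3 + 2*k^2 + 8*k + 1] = 12*k + 4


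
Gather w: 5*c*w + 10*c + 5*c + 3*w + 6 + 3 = 15*c + w*(5*c + 3) + 9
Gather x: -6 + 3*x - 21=3*x - 27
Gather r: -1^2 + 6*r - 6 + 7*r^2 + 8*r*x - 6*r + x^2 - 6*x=7*r^2 + 8*r*x + x^2 - 6*x - 7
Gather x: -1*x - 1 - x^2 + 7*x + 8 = -x^2 + 6*x + 7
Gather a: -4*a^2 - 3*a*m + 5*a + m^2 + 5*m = -4*a^2 + a*(5 - 3*m) + m^2 + 5*m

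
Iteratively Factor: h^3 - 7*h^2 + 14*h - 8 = (h - 4)*(h^2 - 3*h + 2) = (h - 4)*(h - 2)*(h - 1)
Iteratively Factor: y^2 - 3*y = (y)*(y - 3)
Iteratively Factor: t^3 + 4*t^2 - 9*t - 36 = (t - 3)*(t^2 + 7*t + 12) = (t - 3)*(t + 4)*(t + 3)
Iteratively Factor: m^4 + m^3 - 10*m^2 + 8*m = (m - 2)*(m^3 + 3*m^2 - 4*m) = m*(m - 2)*(m^2 + 3*m - 4) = m*(m - 2)*(m - 1)*(m + 4)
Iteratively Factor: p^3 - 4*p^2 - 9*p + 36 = (p + 3)*(p^2 - 7*p + 12) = (p - 4)*(p + 3)*(p - 3)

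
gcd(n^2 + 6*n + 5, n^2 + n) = n + 1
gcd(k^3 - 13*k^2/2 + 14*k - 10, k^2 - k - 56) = 1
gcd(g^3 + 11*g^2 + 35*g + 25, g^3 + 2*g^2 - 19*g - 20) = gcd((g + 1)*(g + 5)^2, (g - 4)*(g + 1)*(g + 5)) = g^2 + 6*g + 5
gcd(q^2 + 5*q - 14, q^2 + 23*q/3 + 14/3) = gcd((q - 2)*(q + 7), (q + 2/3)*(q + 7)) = q + 7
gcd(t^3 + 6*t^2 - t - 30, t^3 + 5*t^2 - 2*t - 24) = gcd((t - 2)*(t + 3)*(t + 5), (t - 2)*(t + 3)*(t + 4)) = t^2 + t - 6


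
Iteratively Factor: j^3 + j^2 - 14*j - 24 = (j - 4)*(j^2 + 5*j + 6) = (j - 4)*(j + 2)*(j + 3)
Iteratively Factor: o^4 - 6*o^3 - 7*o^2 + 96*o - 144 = (o + 4)*(o^3 - 10*o^2 + 33*o - 36) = (o - 3)*(o + 4)*(o^2 - 7*o + 12) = (o - 4)*(o - 3)*(o + 4)*(o - 3)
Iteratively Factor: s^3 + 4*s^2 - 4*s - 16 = (s + 2)*(s^2 + 2*s - 8) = (s - 2)*(s + 2)*(s + 4)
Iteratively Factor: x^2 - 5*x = (x)*(x - 5)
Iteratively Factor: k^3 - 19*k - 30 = (k + 3)*(k^2 - 3*k - 10) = (k - 5)*(k + 3)*(k + 2)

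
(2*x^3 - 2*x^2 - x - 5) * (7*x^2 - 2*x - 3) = 14*x^5 - 18*x^4 - 9*x^3 - 27*x^2 + 13*x + 15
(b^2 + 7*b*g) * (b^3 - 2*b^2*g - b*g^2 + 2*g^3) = b^5 + 5*b^4*g - 15*b^3*g^2 - 5*b^2*g^3 + 14*b*g^4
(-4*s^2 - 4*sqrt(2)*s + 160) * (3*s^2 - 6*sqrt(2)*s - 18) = -12*s^4 + 12*sqrt(2)*s^3 + 600*s^2 - 888*sqrt(2)*s - 2880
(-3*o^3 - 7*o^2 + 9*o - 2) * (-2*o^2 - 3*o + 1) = 6*o^5 + 23*o^4 - 30*o^2 + 15*o - 2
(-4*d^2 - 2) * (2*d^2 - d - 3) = -8*d^4 + 4*d^3 + 8*d^2 + 2*d + 6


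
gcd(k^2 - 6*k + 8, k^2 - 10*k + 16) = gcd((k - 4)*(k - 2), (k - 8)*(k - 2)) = k - 2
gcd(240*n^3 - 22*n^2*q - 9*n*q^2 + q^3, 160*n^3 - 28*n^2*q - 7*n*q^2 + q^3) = -40*n^2 - 3*n*q + q^2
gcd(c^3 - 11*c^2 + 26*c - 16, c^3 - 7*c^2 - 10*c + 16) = c^2 - 9*c + 8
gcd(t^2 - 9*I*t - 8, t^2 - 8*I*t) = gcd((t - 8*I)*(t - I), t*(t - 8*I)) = t - 8*I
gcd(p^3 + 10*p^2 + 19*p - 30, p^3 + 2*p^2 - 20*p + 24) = p + 6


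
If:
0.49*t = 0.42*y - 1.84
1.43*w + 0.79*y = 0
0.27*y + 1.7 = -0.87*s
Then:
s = -0.310344827586207*y - 1.95402298850575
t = 0.857142857142857*y - 3.75510204081633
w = -0.552447552447552*y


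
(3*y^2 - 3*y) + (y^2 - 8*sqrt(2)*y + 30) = 4*y^2 - 8*sqrt(2)*y - 3*y + 30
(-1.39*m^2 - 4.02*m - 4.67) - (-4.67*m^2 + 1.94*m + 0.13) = 3.28*m^2 - 5.96*m - 4.8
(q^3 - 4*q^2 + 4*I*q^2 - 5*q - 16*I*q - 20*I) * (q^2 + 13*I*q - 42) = q^5 - 4*q^4 + 17*I*q^4 - 99*q^3 - 68*I*q^3 + 376*q^2 - 253*I*q^2 + 470*q + 672*I*q + 840*I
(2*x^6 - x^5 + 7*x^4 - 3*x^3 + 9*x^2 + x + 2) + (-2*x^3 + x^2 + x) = 2*x^6 - x^5 + 7*x^4 - 5*x^3 + 10*x^2 + 2*x + 2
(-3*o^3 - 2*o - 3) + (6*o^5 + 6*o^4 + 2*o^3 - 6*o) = 6*o^5 + 6*o^4 - o^3 - 8*o - 3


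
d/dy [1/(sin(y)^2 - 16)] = -2*sin(y)*cos(y)/(sin(y)^2 - 16)^2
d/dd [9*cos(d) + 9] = -9*sin(d)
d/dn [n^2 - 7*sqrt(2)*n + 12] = 2*n - 7*sqrt(2)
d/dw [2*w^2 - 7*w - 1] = 4*w - 7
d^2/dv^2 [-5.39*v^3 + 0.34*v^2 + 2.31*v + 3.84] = 0.68 - 32.34*v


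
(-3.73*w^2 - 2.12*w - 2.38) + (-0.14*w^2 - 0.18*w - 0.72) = -3.87*w^2 - 2.3*w - 3.1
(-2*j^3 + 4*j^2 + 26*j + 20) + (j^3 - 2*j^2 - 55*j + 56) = -j^3 + 2*j^2 - 29*j + 76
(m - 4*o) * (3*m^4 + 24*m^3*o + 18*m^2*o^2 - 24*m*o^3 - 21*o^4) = 3*m^5 + 12*m^4*o - 78*m^3*o^2 - 96*m^2*o^3 + 75*m*o^4 + 84*o^5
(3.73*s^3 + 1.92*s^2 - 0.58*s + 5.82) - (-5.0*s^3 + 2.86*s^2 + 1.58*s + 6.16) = 8.73*s^3 - 0.94*s^2 - 2.16*s - 0.34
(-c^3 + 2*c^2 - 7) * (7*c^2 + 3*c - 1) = -7*c^5 + 11*c^4 + 7*c^3 - 51*c^2 - 21*c + 7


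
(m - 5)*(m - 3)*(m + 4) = m^3 - 4*m^2 - 17*m + 60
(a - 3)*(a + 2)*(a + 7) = a^3 + 6*a^2 - 13*a - 42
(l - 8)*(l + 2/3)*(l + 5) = l^3 - 7*l^2/3 - 42*l - 80/3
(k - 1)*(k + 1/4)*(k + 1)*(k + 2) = k^4 + 9*k^3/4 - k^2/2 - 9*k/4 - 1/2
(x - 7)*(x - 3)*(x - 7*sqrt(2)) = x^3 - 10*x^2 - 7*sqrt(2)*x^2 + 21*x + 70*sqrt(2)*x - 147*sqrt(2)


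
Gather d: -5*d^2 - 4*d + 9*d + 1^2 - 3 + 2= -5*d^2 + 5*d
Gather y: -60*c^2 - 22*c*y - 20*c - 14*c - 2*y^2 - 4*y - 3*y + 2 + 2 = -60*c^2 - 34*c - 2*y^2 + y*(-22*c - 7) + 4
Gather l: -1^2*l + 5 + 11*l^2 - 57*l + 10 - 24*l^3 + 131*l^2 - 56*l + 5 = -24*l^3 + 142*l^2 - 114*l + 20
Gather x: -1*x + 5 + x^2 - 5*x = x^2 - 6*x + 5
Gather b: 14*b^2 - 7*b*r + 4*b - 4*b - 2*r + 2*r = 14*b^2 - 7*b*r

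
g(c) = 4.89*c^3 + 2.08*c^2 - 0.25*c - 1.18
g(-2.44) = -59.22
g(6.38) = 1351.79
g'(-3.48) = 162.93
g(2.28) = 67.02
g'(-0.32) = -0.08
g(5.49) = 869.28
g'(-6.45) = 583.23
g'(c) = 14.67*c^2 + 4.16*c - 0.25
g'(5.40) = 449.99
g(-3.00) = -113.74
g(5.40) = 828.12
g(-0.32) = -1.05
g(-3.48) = -181.21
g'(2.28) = 85.50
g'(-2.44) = 76.94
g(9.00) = 3729.86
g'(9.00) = 1225.46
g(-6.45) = -1225.20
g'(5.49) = 464.74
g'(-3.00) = 119.30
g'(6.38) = 623.42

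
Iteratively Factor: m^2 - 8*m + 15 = (m - 3)*(m - 5)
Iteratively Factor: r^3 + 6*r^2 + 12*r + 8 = (r + 2)*(r^2 + 4*r + 4) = (r + 2)^2*(r + 2)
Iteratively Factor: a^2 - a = (a)*(a - 1)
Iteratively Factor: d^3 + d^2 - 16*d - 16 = (d + 1)*(d^2 - 16) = (d - 4)*(d + 1)*(d + 4)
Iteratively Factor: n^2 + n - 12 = (n - 3)*(n + 4)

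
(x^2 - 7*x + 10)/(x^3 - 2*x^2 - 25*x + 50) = 1/(x + 5)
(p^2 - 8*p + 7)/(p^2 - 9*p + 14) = (p - 1)/(p - 2)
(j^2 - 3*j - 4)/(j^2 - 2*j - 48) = (-j^2 + 3*j + 4)/(-j^2 + 2*j + 48)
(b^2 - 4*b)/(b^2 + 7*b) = (b - 4)/(b + 7)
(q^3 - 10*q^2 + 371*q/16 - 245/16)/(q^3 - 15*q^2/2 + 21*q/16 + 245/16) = (4*q - 5)/(4*q + 5)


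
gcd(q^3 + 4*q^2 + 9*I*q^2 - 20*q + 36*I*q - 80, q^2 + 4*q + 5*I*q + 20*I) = q^2 + q*(4 + 5*I) + 20*I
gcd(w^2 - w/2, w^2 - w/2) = w^2 - w/2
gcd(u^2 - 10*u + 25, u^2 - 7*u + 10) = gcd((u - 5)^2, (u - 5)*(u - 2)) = u - 5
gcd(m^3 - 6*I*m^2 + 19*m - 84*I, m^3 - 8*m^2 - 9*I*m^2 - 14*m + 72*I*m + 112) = m - 7*I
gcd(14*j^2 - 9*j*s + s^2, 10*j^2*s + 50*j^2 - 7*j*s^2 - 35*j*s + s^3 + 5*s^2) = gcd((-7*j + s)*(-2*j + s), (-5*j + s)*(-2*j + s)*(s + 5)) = -2*j + s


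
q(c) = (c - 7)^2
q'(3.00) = -8.00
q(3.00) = 16.00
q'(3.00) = -8.00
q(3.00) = 16.00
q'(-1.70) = -17.40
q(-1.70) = 75.69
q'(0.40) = -13.20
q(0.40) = 43.56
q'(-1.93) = -17.86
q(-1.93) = 79.74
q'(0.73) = -12.54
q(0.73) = 39.31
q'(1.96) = -10.08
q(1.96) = 25.40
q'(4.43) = -5.14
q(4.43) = 6.60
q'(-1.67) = -17.34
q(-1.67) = 75.17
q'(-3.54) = -21.08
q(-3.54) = 111.09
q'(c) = 2*c - 14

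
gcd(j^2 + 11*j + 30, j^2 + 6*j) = j + 6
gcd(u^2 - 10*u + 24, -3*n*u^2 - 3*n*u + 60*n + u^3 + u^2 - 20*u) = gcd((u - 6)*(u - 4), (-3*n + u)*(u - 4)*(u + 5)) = u - 4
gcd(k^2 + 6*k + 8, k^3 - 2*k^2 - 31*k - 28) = k + 4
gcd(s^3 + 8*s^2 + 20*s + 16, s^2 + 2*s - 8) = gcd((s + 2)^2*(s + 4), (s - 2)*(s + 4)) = s + 4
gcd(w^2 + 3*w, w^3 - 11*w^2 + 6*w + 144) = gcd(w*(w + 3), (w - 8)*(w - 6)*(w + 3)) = w + 3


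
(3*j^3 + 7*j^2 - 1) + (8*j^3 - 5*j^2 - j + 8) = 11*j^3 + 2*j^2 - j + 7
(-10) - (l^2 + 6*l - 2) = -l^2 - 6*l - 8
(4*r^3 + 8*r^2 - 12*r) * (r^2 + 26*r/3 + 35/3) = 4*r^5 + 128*r^4/3 + 104*r^3 - 32*r^2/3 - 140*r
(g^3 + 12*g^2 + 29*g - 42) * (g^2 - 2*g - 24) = g^5 + 10*g^4 - 19*g^3 - 388*g^2 - 612*g + 1008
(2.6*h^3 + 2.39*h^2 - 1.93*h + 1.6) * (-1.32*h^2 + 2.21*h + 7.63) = -3.432*h^5 + 2.5912*h^4 + 27.6675*h^3 + 11.8584*h^2 - 11.1899*h + 12.208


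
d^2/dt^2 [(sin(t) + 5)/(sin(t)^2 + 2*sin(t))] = (-sin(t)^2 - 18*sin(t) - 28 + 10/sin(t) + 60/sin(t)^2 + 40/sin(t)^3)/(sin(t) + 2)^3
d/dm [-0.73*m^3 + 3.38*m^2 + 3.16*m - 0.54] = -2.19*m^2 + 6.76*m + 3.16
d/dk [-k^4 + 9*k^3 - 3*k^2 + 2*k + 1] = -4*k^3 + 27*k^2 - 6*k + 2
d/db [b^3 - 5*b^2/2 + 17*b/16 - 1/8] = 3*b^2 - 5*b + 17/16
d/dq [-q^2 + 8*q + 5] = 8 - 2*q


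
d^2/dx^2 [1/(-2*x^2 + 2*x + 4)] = (-x^2 + x + (2*x - 1)^2 + 2)/(-x^2 + x + 2)^3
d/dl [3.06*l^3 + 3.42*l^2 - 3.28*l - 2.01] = 9.18*l^2 + 6.84*l - 3.28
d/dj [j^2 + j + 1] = 2*j + 1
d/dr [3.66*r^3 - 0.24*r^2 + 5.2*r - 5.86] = 10.98*r^2 - 0.48*r + 5.2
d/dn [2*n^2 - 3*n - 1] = 4*n - 3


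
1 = 1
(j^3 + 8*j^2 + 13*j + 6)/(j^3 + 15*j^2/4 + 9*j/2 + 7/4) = 4*(j + 6)/(4*j + 7)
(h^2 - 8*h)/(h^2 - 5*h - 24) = h/(h + 3)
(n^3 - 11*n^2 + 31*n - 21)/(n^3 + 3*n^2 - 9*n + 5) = (n^2 - 10*n + 21)/(n^2 + 4*n - 5)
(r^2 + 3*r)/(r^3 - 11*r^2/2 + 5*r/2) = 2*(r + 3)/(2*r^2 - 11*r + 5)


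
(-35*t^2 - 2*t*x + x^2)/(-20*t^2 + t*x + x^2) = (-7*t + x)/(-4*t + x)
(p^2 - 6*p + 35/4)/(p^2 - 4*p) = (p^2 - 6*p + 35/4)/(p*(p - 4))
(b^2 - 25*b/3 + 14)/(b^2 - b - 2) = (-b^2 + 25*b/3 - 14)/(-b^2 + b + 2)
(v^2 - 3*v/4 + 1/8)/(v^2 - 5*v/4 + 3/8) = (4*v - 1)/(4*v - 3)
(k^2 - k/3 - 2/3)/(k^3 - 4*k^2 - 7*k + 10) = (k + 2/3)/(k^2 - 3*k - 10)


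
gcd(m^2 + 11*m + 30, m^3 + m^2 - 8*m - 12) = 1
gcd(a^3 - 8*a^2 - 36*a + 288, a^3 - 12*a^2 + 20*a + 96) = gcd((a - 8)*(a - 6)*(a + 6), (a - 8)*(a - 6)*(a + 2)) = a^2 - 14*a + 48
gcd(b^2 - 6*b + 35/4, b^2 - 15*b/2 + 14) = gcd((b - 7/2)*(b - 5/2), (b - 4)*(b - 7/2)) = b - 7/2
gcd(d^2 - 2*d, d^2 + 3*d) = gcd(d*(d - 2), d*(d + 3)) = d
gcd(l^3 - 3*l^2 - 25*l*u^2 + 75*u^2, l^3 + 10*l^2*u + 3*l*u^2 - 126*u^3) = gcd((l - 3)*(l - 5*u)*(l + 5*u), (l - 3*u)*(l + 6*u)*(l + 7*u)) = 1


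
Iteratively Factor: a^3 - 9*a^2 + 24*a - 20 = (a - 5)*(a^2 - 4*a + 4) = (a - 5)*(a - 2)*(a - 2)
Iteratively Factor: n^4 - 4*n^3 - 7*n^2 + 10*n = (n - 1)*(n^3 - 3*n^2 - 10*n) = n*(n - 1)*(n^2 - 3*n - 10) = n*(n - 1)*(n + 2)*(n - 5)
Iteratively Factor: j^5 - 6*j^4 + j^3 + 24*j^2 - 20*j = (j - 2)*(j^4 - 4*j^3 - 7*j^2 + 10*j) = (j - 2)*(j + 2)*(j^3 - 6*j^2 + 5*j) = (j - 2)*(j - 1)*(j + 2)*(j^2 - 5*j) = (j - 5)*(j - 2)*(j - 1)*(j + 2)*(j)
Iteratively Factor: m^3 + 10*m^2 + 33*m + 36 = (m + 4)*(m^2 + 6*m + 9) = (m + 3)*(m + 4)*(m + 3)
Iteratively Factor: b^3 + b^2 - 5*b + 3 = (b + 3)*(b^2 - 2*b + 1) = (b - 1)*(b + 3)*(b - 1)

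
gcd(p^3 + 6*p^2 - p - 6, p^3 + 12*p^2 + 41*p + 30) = p^2 + 7*p + 6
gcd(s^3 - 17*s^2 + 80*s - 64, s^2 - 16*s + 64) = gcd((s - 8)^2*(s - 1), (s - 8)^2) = s^2 - 16*s + 64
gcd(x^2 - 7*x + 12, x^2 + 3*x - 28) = x - 4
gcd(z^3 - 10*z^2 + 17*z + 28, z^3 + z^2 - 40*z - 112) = z - 7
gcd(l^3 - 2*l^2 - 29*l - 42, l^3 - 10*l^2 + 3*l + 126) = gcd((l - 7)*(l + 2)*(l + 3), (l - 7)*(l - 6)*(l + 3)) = l^2 - 4*l - 21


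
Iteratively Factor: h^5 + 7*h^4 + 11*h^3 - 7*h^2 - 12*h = (h)*(h^4 + 7*h^3 + 11*h^2 - 7*h - 12) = h*(h - 1)*(h^3 + 8*h^2 + 19*h + 12) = h*(h - 1)*(h + 4)*(h^2 + 4*h + 3) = h*(h - 1)*(h + 1)*(h + 4)*(h + 3)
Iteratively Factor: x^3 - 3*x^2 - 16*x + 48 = (x - 3)*(x^2 - 16) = (x - 3)*(x + 4)*(x - 4)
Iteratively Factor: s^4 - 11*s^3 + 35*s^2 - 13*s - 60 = (s - 5)*(s^3 - 6*s^2 + 5*s + 12) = (s - 5)*(s + 1)*(s^2 - 7*s + 12) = (s - 5)*(s - 3)*(s + 1)*(s - 4)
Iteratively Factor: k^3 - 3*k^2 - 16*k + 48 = (k - 4)*(k^2 + k - 12) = (k - 4)*(k + 4)*(k - 3)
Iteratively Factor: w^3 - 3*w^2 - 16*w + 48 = (w - 3)*(w^2 - 16) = (w - 4)*(w - 3)*(w + 4)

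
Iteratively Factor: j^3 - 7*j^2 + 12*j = (j)*(j^2 - 7*j + 12) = j*(j - 4)*(j - 3)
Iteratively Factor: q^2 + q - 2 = (q - 1)*(q + 2)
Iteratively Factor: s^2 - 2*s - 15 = (s - 5)*(s + 3)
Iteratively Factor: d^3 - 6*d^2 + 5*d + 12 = (d + 1)*(d^2 - 7*d + 12) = (d - 4)*(d + 1)*(d - 3)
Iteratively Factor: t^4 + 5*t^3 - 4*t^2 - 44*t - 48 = (t - 3)*(t^3 + 8*t^2 + 20*t + 16) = (t - 3)*(t + 2)*(t^2 + 6*t + 8) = (t - 3)*(t + 2)*(t + 4)*(t + 2)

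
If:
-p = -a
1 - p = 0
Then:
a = 1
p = 1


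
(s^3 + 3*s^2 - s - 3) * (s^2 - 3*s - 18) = s^5 - 28*s^3 - 54*s^2 + 27*s + 54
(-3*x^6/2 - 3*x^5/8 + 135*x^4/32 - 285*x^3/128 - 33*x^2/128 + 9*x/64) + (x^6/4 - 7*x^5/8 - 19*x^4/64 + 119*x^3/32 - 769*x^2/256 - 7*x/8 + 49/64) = -5*x^6/4 - 5*x^5/4 + 251*x^4/64 + 191*x^3/128 - 835*x^2/256 - 47*x/64 + 49/64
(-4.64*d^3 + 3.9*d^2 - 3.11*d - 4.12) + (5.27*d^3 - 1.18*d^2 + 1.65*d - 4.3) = 0.63*d^3 + 2.72*d^2 - 1.46*d - 8.42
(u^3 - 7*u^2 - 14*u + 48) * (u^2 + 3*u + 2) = u^5 - 4*u^4 - 33*u^3 - 8*u^2 + 116*u + 96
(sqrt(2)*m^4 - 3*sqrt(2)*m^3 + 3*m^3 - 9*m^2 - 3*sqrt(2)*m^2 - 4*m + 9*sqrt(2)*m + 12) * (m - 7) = sqrt(2)*m^5 - 10*sqrt(2)*m^4 + 3*m^4 - 30*m^3 + 18*sqrt(2)*m^3 + 30*sqrt(2)*m^2 + 59*m^2 - 63*sqrt(2)*m + 40*m - 84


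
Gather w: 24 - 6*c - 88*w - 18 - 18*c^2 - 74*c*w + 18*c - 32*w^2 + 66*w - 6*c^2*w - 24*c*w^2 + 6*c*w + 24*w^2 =-18*c^2 + 12*c + w^2*(-24*c - 8) + w*(-6*c^2 - 68*c - 22) + 6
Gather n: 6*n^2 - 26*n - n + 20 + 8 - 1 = 6*n^2 - 27*n + 27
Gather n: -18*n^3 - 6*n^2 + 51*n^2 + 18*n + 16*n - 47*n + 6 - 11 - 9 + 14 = -18*n^3 + 45*n^2 - 13*n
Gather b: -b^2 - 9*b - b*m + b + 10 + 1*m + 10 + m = -b^2 + b*(-m - 8) + 2*m + 20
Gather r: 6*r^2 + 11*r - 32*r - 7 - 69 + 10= 6*r^2 - 21*r - 66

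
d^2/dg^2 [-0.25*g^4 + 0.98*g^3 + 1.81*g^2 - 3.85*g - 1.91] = -3.0*g^2 + 5.88*g + 3.62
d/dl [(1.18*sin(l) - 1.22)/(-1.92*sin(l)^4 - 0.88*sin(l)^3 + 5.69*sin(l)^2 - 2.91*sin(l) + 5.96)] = (6.7968*sin(l)^4 - 7.2928*sin(l)^3 - 9.935*sin(l)^2 + 13.8836*sin(l) + 3.4826)*cos(l)/(3.6864*sin(l)^8 + 3.3792*sin(l)^7 - 21.0752*sin(l)^6 + 1.16*sin(l)^5 + 14.6113*sin(l)^4 - 43.6054*sin(l)^3 + 76.2929*sin(l)^2 - 34.6872*sin(l) + 35.5216)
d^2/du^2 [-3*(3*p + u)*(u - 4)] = -6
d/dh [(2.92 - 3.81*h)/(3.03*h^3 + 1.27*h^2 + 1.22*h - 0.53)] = (23.0886*h^3 - 21.7041*h^2 - 7.4168*h - 1.5431)/(9.1809*h^6 + 7.6962*h^5 + 9.0061*h^4 - 0.113*h^3 + 0.1422*h^2 - 1.2932*h + 0.2809)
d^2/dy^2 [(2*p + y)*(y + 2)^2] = 4*p + 6*y + 8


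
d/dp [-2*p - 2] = -2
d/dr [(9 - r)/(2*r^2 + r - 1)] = (-2*r^2 - r + (r - 9)*(4*r + 1) + 1)/(2*r^2 + r - 1)^2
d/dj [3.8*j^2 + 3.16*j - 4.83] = 7.6*j + 3.16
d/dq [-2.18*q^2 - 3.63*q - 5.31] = -4.36*q - 3.63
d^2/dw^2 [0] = 0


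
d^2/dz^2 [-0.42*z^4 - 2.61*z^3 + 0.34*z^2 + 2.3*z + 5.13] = -5.04*z^2 - 15.66*z + 0.68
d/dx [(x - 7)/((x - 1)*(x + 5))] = (-x^2 + 14*x + 23)/(x^4 + 8*x^3 + 6*x^2 - 40*x + 25)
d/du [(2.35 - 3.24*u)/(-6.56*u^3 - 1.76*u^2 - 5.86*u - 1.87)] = (-42.5088*u^3 + 40.5456*u^2 + 8.272*u + 19.8298)/(43.0336*u^6 + 23.0912*u^5 + 79.9808*u^4 + 45.1616*u^3 + 40.922*u^2 + 21.9164*u + 3.4969)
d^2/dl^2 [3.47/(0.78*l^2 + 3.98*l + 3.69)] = (-4.222296*l^2 - 21.544536*l + 3.47*(1.56*l + 3.98)*(3.12*l + 7.96) - 19.974708)/(0.78*l^2 + 3.98*l + 3.69)^3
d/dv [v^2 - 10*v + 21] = 2*v - 10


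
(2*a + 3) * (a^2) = 2*a^3 + 3*a^2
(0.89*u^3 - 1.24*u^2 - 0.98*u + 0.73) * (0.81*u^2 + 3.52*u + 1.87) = 0.7209*u^5 + 2.1284*u^4 - 3.4943*u^3 - 5.1771*u^2 + 0.737*u + 1.3651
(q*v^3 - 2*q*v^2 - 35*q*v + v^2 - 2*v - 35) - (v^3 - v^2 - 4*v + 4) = q*v^3 - 2*q*v^2 - 35*q*v - v^3 + 2*v^2 + 2*v - 39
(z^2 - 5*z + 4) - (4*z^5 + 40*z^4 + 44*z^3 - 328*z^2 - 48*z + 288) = -4*z^5 - 40*z^4 - 44*z^3 + 329*z^2 + 43*z - 284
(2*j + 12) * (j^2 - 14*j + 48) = 2*j^3 - 16*j^2 - 72*j + 576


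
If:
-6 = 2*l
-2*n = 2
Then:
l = -3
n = -1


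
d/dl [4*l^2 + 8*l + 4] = 8*l + 8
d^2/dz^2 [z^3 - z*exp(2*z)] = -4*z*exp(2*z) + 6*z - 4*exp(2*z)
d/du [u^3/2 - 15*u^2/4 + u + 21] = 3*u^2/2 - 15*u/2 + 1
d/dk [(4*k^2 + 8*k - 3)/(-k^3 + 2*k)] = (4*k^4 + 16*k^3 - k^2 + 6)/(k^2*(k^4 - 4*k^2 + 4))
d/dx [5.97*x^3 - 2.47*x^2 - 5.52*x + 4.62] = 17.91*x^2 - 4.94*x - 5.52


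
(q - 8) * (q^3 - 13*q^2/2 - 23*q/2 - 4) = q^4 - 29*q^3/2 + 81*q^2/2 + 88*q + 32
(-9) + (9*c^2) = 9*c^2 - 9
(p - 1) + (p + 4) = 2*p + 3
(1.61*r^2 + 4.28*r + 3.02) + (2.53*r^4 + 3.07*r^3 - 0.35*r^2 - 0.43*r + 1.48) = 2.53*r^4 + 3.07*r^3 + 1.26*r^2 + 3.85*r + 4.5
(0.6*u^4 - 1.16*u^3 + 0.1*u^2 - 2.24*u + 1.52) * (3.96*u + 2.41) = 2.376*u^5 - 3.1476*u^4 - 2.3996*u^3 - 8.6294*u^2 + 0.620799999999999*u + 3.6632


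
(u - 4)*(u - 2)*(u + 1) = u^3 - 5*u^2 + 2*u + 8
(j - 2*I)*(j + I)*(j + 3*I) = j^3 + 2*I*j^2 + 5*j + 6*I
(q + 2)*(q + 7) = q^2 + 9*q + 14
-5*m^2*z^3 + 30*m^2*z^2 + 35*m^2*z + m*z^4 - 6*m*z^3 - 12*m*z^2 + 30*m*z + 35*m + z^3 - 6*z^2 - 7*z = (-5*m + z)*(z - 7)*(z + 1)*(m*z + 1)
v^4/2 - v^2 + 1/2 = (v/2 + 1/2)*(v - 1)^2*(v + 1)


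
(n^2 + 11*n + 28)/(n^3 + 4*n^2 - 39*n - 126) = (n + 4)/(n^2 - 3*n - 18)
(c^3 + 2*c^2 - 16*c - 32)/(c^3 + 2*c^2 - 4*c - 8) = (c^2 - 16)/(c^2 - 4)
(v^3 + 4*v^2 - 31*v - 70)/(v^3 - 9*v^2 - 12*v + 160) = (v^2 + 9*v + 14)/(v^2 - 4*v - 32)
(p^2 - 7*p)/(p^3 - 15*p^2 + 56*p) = 1/(p - 8)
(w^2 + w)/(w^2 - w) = (w + 1)/(w - 1)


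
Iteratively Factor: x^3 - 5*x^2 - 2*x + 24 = (x - 4)*(x^2 - x - 6) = (x - 4)*(x - 3)*(x + 2)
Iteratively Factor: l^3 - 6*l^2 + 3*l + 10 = (l - 5)*(l^2 - l - 2) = (l - 5)*(l + 1)*(l - 2)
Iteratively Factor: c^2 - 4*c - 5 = (c + 1)*(c - 5)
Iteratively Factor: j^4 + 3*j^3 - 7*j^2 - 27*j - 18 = (j + 2)*(j^3 + j^2 - 9*j - 9) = (j - 3)*(j + 2)*(j^2 + 4*j + 3) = (j - 3)*(j + 2)*(j + 3)*(j + 1)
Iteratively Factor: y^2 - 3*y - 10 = (y + 2)*(y - 5)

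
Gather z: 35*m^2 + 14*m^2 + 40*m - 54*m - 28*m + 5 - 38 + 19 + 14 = 49*m^2 - 42*m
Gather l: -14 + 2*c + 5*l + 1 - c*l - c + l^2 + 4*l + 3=c + l^2 + l*(9 - c) - 10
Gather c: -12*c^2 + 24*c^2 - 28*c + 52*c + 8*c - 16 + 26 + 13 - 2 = 12*c^2 + 32*c + 21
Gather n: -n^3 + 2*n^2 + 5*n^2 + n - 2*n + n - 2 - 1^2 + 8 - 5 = -n^3 + 7*n^2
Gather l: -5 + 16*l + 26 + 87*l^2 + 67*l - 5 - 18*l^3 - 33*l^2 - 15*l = -18*l^3 + 54*l^2 + 68*l + 16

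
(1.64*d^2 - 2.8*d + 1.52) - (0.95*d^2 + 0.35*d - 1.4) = 0.69*d^2 - 3.15*d + 2.92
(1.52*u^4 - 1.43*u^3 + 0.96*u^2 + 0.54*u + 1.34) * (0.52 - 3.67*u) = -5.5784*u^5 + 6.0385*u^4 - 4.2668*u^3 - 1.4826*u^2 - 4.637*u + 0.6968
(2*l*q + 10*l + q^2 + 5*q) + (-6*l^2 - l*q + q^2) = -6*l^2 + l*q + 10*l + 2*q^2 + 5*q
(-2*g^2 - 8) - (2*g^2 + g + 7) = -4*g^2 - g - 15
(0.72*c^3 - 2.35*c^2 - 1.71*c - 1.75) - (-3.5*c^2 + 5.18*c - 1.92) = 0.72*c^3 + 1.15*c^2 - 6.89*c + 0.17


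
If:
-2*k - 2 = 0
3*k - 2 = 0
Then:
No Solution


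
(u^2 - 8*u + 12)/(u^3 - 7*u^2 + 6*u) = (u - 2)/(u*(u - 1))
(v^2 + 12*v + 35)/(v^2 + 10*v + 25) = (v + 7)/(v + 5)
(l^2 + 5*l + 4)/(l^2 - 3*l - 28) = (l + 1)/(l - 7)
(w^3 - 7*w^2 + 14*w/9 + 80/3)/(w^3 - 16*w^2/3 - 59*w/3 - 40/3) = (w^2 - 26*w/3 + 16)/(w^2 - 7*w - 8)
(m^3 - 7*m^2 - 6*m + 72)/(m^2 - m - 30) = (m^2 - m - 12)/(m + 5)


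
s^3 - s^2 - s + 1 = (s - 1)^2*(s + 1)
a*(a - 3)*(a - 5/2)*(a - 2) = a^4 - 15*a^3/2 + 37*a^2/2 - 15*a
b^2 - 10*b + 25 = (b - 5)^2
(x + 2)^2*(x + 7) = x^3 + 11*x^2 + 32*x + 28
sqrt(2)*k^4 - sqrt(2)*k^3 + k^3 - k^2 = k^2*(k - 1)*(sqrt(2)*k + 1)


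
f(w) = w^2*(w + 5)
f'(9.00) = 333.00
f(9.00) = 1134.00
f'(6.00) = 168.00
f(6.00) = 396.00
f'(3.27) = 64.78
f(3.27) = 88.43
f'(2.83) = 52.33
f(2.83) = 62.71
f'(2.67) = 48.09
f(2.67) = 54.68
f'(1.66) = 24.87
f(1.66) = 18.35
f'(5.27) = 136.02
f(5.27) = 285.23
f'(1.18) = 15.98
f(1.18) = 8.61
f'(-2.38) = -6.81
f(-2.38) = 14.84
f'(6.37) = 185.43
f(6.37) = 461.36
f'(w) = w^2 + 2*w*(w + 5)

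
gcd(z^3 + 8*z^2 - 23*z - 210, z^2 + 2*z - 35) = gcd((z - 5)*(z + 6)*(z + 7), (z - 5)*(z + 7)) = z^2 + 2*z - 35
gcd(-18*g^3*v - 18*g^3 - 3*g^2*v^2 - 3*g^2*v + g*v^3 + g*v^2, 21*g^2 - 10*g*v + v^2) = 1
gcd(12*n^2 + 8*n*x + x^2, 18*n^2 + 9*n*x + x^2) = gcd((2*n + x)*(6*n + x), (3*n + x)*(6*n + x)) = 6*n + x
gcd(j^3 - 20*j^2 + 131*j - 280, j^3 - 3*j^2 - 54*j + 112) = j - 8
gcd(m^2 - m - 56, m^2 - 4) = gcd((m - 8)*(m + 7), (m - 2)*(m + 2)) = 1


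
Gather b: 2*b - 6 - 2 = 2*b - 8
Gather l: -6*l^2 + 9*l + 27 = -6*l^2 + 9*l + 27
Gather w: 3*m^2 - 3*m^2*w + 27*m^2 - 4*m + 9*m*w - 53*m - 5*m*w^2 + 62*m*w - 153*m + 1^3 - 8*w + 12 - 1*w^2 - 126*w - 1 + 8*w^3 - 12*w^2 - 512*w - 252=30*m^2 - 210*m + 8*w^3 + w^2*(-5*m - 13) + w*(-3*m^2 + 71*m - 646) - 240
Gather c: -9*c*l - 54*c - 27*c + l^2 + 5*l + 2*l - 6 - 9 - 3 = c*(-9*l - 81) + l^2 + 7*l - 18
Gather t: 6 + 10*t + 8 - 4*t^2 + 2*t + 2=-4*t^2 + 12*t + 16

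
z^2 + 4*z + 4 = (z + 2)^2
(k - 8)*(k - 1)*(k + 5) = k^3 - 4*k^2 - 37*k + 40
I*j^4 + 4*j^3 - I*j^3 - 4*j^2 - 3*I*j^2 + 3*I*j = j*(j - 3*I)*(j - I)*(I*j - I)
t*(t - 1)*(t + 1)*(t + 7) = t^4 + 7*t^3 - t^2 - 7*t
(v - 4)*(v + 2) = v^2 - 2*v - 8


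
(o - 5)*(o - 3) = o^2 - 8*o + 15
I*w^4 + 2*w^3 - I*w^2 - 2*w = w*(w - 1)*(w - 2*I)*(I*w + I)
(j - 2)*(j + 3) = j^2 + j - 6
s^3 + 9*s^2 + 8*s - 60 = (s - 2)*(s + 5)*(s + 6)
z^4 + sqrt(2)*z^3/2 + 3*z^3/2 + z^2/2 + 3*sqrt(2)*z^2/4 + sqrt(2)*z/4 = z*(z + 1/2)*(z + 1)*(z + sqrt(2)/2)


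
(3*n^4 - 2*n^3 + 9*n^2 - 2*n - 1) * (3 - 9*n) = -27*n^5 + 27*n^4 - 87*n^3 + 45*n^2 + 3*n - 3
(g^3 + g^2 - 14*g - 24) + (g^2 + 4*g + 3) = g^3 + 2*g^2 - 10*g - 21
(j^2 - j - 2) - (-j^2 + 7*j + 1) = 2*j^2 - 8*j - 3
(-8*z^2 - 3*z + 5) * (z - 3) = -8*z^3 + 21*z^2 + 14*z - 15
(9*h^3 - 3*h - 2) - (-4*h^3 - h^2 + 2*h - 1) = 13*h^3 + h^2 - 5*h - 1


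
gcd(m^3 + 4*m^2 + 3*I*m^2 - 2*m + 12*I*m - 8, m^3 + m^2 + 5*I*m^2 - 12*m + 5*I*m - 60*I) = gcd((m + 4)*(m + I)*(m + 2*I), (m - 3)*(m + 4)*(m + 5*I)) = m + 4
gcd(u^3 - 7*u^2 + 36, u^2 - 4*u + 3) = u - 3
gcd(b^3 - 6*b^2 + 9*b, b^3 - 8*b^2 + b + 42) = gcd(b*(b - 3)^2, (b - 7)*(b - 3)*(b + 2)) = b - 3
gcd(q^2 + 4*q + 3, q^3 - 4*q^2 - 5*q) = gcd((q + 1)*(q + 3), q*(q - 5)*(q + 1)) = q + 1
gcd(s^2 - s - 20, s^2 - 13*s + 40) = s - 5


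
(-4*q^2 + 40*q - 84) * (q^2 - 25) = -4*q^4 + 40*q^3 + 16*q^2 - 1000*q + 2100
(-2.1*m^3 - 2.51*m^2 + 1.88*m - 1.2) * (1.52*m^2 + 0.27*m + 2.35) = -3.192*m^5 - 4.3822*m^4 - 2.7551*m^3 - 7.2149*m^2 + 4.094*m - 2.82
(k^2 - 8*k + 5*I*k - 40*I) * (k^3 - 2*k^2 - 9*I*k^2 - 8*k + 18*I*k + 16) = k^5 - 10*k^4 - 4*I*k^4 + 53*k^3 + 40*I*k^3 - 370*k^2 - 104*I*k^2 + 592*k + 400*I*k - 640*I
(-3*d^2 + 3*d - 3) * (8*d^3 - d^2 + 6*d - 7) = -24*d^5 + 27*d^4 - 45*d^3 + 42*d^2 - 39*d + 21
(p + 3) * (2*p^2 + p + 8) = 2*p^3 + 7*p^2 + 11*p + 24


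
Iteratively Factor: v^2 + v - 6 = (v + 3)*(v - 2)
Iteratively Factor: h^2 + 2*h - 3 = (h + 3)*(h - 1)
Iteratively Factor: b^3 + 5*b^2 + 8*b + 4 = (b + 2)*(b^2 + 3*b + 2) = (b + 1)*(b + 2)*(b + 2)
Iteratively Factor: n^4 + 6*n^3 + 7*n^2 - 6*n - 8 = (n + 1)*(n^3 + 5*n^2 + 2*n - 8) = (n - 1)*(n + 1)*(n^2 + 6*n + 8) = (n - 1)*(n + 1)*(n + 4)*(n + 2)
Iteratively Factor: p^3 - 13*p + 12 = (p + 4)*(p^2 - 4*p + 3) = (p - 1)*(p + 4)*(p - 3)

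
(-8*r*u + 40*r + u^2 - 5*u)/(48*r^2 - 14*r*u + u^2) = (5 - u)/(6*r - u)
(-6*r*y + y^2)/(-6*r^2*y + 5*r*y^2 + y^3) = (-6*r + y)/(-6*r^2 + 5*r*y + y^2)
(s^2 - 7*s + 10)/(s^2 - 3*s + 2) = (s - 5)/(s - 1)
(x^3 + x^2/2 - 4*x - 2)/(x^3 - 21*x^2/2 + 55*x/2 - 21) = (2*x^2 + 5*x + 2)/(2*x^2 - 17*x + 21)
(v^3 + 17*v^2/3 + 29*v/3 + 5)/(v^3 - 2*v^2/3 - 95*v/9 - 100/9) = 3*(v^2 + 4*v + 3)/(3*v^2 - 7*v - 20)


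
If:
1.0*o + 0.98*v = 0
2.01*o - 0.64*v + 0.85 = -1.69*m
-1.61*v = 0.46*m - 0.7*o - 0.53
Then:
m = -0.11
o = -0.25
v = 0.25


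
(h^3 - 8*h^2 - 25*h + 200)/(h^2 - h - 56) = (h^2 - 25)/(h + 7)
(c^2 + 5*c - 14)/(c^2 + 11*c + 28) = (c - 2)/(c + 4)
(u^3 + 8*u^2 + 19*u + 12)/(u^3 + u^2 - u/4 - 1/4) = 4*(u^2 + 7*u + 12)/(4*u^2 - 1)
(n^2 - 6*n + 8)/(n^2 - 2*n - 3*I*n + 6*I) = (n - 4)/(n - 3*I)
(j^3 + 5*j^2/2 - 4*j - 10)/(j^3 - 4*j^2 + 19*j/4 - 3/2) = 2*(2*j^2 + 9*j + 10)/(4*j^2 - 8*j + 3)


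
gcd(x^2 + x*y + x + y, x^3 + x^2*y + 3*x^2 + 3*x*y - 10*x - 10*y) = x + y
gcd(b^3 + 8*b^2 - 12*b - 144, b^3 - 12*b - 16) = b - 4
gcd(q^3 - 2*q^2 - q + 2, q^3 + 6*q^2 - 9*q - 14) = q^2 - q - 2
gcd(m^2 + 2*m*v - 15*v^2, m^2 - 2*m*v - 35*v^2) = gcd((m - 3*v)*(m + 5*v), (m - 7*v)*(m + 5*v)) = m + 5*v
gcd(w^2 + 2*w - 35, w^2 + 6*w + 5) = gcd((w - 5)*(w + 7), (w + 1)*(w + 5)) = 1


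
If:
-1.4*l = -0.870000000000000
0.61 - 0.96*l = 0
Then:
No Solution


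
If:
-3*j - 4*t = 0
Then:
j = -4*t/3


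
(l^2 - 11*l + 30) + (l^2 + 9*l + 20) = 2*l^2 - 2*l + 50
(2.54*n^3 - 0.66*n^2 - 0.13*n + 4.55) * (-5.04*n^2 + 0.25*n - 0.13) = -12.8016*n^5 + 3.9614*n^4 + 0.16*n^3 - 22.8787*n^2 + 1.1544*n - 0.5915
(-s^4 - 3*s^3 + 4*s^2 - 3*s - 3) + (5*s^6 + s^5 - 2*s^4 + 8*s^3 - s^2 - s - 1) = 5*s^6 + s^5 - 3*s^4 + 5*s^3 + 3*s^2 - 4*s - 4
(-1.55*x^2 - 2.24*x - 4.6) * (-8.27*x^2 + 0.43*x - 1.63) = 12.8185*x^4 + 17.8583*x^3 + 39.6053*x^2 + 1.6732*x + 7.498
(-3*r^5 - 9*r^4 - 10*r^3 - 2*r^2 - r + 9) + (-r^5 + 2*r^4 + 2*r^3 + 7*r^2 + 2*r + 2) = -4*r^5 - 7*r^4 - 8*r^3 + 5*r^2 + r + 11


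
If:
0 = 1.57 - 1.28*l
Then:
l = 1.23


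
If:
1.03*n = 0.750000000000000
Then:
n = 0.73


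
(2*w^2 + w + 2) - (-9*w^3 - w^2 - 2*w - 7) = 9*w^3 + 3*w^2 + 3*w + 9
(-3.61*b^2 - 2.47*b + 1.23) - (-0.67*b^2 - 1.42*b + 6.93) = -2.94*b^2 - 1.05*b - 5.7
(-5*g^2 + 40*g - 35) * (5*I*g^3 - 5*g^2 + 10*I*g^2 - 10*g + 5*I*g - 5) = -25*I*g^5 + 25*g^4 + 150*I*g^4 - 150*g^3 + 200*I*g^3 - 200*g^2 - 150*I*g^2 + 150*g - 175*I*g + 175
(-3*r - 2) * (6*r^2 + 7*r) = -18*r^3 - 33*r^2 - 14*r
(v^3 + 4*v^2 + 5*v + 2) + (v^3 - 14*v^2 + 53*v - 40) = 2*v^3 - 10*v^2 + 58*v - 38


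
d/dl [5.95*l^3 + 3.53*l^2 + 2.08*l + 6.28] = 17.85*l^2 + 7.06*l + 2.08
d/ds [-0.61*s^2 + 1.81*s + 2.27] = 1.81 - 1.22*s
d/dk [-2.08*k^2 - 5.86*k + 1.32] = -4.16*k - 5.86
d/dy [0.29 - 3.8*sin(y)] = -3.8*cos(y)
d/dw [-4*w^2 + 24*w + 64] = 24 - 8*w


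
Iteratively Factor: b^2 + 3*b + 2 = (b + 2)*(b + 1)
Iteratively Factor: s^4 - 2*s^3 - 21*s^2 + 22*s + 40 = (s + 1)*(s^3 - 3*s^2 - 18*s + 40) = (s - 2)*(s + 1)*(s^2 - s - 20) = (s - 5)*(s - 2)*(s + 1)*(s + 4)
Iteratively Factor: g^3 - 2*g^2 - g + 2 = (g + 1)*(g^2 - 3*g + 2) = (g - 1)*(g + 1)*(g - 2)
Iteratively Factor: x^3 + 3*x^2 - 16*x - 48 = (x - 4)*(x^2 + 7*x + 12) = (x - 4)*(x + 3)*(x + 4)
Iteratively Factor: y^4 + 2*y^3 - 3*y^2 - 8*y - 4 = (y + 1)*(y^3 + y^2 - 4*y - 4) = (y + 1)^2*(y^2 - 4) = (y - 2)*(y + 1)^2*(y + 2)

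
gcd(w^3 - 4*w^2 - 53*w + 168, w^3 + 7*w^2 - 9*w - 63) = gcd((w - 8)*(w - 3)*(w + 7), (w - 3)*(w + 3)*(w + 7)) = w^2 + 4*w - 21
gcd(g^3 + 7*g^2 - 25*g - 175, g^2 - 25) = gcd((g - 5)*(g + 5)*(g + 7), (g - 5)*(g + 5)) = g^2 - 25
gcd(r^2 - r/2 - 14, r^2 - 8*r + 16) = r - 4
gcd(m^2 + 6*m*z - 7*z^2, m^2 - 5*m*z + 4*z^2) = -m + z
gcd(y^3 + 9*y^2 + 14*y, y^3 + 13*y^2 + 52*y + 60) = y + 2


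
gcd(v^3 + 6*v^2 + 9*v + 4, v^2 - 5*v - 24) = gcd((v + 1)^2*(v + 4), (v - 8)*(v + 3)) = 1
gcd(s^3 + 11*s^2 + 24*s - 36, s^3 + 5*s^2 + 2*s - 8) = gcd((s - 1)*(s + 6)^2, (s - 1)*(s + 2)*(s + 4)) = s - 1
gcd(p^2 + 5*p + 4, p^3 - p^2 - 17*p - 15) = p + 1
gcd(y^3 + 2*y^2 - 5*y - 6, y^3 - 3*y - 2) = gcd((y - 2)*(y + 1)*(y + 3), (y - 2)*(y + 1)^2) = y^2 - y - 2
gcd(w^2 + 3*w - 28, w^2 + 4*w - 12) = 1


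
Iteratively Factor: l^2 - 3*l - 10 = (l - 5)*(l + 2)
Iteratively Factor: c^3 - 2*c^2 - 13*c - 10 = (c + 1)*(c^2 - 3*c - 10) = (c - 5)*(c + 1)*(c + 2)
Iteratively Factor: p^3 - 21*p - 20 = (p - 5)*(p^2 + 5*p + 4) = (p - 5)*(p + 1)*(p + 4)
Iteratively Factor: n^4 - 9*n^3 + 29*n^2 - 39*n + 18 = (n - 3)*(n^3 - 6*n^2 + 11*n - 6) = (n - 3)^2*(n^2 - 3*n + 2) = (n - 3)^2*(n - 1)*(n - 2)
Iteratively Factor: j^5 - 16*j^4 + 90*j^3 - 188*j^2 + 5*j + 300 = (j - 5)*(j^4 - 11*j^3 + 35*j^2 - 13*j - 60) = (j - 5)^2*(j^3 - 6*j^2 + 5*j + 12) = (j - 5)^2*(j - 3)*(j^2 - 3*j - 4) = (j - 5)^2*(j - 3)*(j + 1)*(j - 4)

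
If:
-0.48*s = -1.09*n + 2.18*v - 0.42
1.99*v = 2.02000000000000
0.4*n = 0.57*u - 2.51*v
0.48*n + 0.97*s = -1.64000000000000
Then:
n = 0.74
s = -2.06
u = 4.99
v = 1.02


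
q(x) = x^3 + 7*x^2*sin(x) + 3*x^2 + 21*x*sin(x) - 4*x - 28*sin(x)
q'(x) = 7*x^2*cos(x) + 3*x^2 + 14*x*sin(x) + 21*x*cos(x) + 6*x + 21*sin(x) - 28*cos(x) - 4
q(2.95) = 58.04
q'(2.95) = -41.46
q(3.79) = -9.51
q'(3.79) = -104.16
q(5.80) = 119.85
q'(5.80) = 375.82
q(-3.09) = 12.84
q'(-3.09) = 33.27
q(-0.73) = 30.54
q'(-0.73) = -43.48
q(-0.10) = 3.43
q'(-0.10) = -36.41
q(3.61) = 8.93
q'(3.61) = -99.60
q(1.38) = 16.87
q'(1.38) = 52.30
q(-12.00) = -857.37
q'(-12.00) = 891.45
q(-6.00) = -56.62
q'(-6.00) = 144.49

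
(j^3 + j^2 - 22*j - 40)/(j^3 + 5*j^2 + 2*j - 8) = (j - 5)/(j - 1)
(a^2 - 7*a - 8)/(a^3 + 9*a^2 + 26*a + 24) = (a^2 - 7*a - 8)/(a^3 + 9*a^2 + 26*a + 24)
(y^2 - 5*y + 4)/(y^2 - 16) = (y - 1)/(y + 4)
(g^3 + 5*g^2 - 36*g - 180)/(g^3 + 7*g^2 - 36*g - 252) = (g + 5)/(g + 7)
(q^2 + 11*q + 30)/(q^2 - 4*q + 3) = (q^2 + 11*q + 30)/(q^2 - 4*q + 3)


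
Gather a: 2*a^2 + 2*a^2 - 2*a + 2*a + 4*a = 4*a^2 + 4*a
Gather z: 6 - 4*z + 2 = 8 - 4*z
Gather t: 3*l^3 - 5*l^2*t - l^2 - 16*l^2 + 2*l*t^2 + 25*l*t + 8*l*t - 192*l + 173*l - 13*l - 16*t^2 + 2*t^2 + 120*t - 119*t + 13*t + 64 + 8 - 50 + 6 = 3*l^3 - 17*l^2 - 32*l + t^2*(2*l - 14) + t*(-5*l^2 + 33*l + 14) + 28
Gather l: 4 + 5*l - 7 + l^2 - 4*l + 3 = l^2 + l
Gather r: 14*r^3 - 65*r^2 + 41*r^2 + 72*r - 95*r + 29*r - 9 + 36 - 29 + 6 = 14*r^3 - 24*r^2 + 6*r + 4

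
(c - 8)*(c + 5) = c^2 - 3*c - 40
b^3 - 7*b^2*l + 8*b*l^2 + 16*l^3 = (b - 4*l)^2*(b + l)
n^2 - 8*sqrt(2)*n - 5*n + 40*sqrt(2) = (n - 5)*(n - 8*sqrt(2))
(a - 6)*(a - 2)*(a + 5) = a^3 - 3*a^2 - 28*a + 60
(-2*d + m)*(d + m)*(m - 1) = -2*d^2*m + 2*d^2 - d*m^2 + d*m + m^3 - m^2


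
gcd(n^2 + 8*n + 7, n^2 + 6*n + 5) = n + 1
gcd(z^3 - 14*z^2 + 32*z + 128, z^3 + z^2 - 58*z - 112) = z^2 - 6*z - 16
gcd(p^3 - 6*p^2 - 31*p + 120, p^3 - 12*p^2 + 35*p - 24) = p^2 - 11*p + 24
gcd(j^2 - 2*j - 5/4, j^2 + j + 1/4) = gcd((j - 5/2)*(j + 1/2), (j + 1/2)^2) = j + 1/2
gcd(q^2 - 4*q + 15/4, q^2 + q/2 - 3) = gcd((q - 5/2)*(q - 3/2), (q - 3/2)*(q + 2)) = q - 3/2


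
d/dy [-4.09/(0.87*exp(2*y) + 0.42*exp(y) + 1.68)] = (7.1166*exp(y) + 1.7178)*exp(y)/(0.87*exp(2*y) + 0.42*exp(y) + 1.68)^2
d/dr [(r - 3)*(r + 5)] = 2*r + 2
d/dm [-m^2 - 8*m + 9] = -2*m - 8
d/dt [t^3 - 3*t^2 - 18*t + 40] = 3*t^2 - 6*t - 18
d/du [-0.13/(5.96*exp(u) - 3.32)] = 0.7748*exp(u)/(5.96*exp(u) - 3.32)^2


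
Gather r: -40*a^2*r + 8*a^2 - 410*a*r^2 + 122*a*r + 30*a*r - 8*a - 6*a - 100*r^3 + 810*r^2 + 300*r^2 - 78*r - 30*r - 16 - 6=8*a^2 - 14*a - 100*r^3 + r^2*(1110 - 410*a) + r*(-40*a^2 + 152*a - 108) - 22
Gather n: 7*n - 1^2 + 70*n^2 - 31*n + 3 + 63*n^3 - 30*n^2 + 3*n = 63*n^3 + 40*n^2 - 21*n + 2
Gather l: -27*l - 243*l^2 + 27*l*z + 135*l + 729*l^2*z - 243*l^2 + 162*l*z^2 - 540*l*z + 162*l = l^2*(729*z - 486) + l*(162*z^2 - 513*z + 270)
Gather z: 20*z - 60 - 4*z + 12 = 16*z - 48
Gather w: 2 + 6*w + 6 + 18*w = 24*w + 8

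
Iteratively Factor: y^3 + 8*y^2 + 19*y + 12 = (y + 1)*(y^2 + 7*y + 12) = (y + 1)*(y + 4)*(y + 3)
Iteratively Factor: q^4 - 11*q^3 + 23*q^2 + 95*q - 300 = (q - 5)*(q^3 - 6*q^2 - 7*q + 60) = (q - 5)*(q + 3)*(q^2 - 9*q + 20) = (q - 5)^2*(q + 3)*(q - 4)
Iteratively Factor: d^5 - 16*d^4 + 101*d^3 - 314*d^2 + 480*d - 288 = (d - 3)*(d^4 - 13*d^3 + 62*d^2 - 128*d + 96) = (d - 4)*(d - 3)*(d^3 - 9*d^2 + 26*d - 24) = (d - 4)^2*(d - 3)*(d^2 - 5*d + 6) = (d - 4)^2*(d - 3)^2*(d - 2)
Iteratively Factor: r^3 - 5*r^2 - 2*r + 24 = (r + 2)*(r^2 - 7*r + 12) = (r - 4)*(r + 2)*(r - 3)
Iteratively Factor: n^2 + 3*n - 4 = (n + 4)*(n - 1)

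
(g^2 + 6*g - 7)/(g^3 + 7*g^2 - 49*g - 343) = (g - 1)/(g^2 - 49)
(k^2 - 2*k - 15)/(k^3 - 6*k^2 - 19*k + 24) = (k - 5)/(k^2 - 9*k + 8)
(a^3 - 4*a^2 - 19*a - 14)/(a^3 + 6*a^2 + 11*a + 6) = (a - 7)/(a + 3)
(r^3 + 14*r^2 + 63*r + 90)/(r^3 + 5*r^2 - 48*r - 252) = (r^2 + 8*r + 15)/(r^2 - r - 42)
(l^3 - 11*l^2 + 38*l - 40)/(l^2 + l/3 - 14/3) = 3*(l^2 - 9*l + 20)/(3*l + 7)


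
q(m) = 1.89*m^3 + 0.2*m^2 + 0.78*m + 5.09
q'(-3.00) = 50.61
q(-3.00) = -46.48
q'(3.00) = 53.01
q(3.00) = 60.26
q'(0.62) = 3.21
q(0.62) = 6.10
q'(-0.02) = 0.77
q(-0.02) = 5.07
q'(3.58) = 74.88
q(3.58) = 97.16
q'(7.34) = 309.19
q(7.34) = 768.98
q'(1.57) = 15.38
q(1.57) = 14.12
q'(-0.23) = 0.99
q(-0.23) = 4.90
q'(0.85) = 5.22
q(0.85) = 7.06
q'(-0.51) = 2.05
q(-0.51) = 4.49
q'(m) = 5.67*m^2 + 0.4*m + 0.78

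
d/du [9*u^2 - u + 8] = 18*u - 1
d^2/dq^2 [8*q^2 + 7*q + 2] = 16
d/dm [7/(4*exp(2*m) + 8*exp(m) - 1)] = -56*(exp(m) + 1)*exp(m)/(4*exp(2*m) + 8*exp(m) - 1)^2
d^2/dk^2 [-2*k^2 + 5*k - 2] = -4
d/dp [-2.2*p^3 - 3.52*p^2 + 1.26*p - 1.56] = -6.6*p^2 - 7.04*p + 1.26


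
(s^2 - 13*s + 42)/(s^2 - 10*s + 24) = (s - 7)/(s - 4)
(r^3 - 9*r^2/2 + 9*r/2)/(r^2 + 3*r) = (2*r^2 - 9*r + 9)/(2*(r + 3))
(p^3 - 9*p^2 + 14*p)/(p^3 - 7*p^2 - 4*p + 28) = p/(p + 2)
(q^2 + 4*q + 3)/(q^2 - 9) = (q + 1)/(q - 3)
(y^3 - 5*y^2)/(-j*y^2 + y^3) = (5 - y)/(j - y)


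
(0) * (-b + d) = 0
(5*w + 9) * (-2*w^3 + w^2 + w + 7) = -10*w^4 - 13*w^3 + 14*w^2 + 44*w + 63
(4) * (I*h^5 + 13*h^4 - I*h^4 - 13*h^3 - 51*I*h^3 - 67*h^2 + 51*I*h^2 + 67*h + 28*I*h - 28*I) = 4*I*h^5 + 52*h^4 - 4*I*h^4 - 52*h^3 - 204*I*h^3 - 268*h^2 + 204*I*h^2 + 268*h + 112*I*h - 112*I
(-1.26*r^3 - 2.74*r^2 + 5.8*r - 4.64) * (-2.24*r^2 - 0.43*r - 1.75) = 2.8224*r^5 + 6.6794*r^4 - 9.6088*r^3 + 12.6946*r^2 - 8.1548*r + 8.12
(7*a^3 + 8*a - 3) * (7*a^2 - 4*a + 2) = 49*a^5 - 28*a^4 + 70*a^3 - 53*a^2 + 28*a - 6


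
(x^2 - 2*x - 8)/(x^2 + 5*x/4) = 4*(x^2 - 2*x - 8)/(x*(4*x + 5))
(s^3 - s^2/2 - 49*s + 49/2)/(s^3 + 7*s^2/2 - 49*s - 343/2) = (2*s - 1)/(2*s + 7)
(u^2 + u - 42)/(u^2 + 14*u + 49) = (u - 6)/(u + 7)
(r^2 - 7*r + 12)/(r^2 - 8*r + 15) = (r - 4)/(r - 5)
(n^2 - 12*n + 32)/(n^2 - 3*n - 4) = (n - 8)/(n + 1)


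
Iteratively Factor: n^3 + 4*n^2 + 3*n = (n + 1)*(n^2 + 3*n) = (n + 1)*(n + 3)*(n)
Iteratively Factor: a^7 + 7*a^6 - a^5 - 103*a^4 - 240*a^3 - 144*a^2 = (a - 4)*(a^6 + 11*a^5 + 43*a^4 + 69*a^3 + 36*a^2) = (a - 4)*(a + 3)*(a^5 + 8*a^4 + 19*a^3 + 12*a^2) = a*(a - 4)*(a + 3)*(a^4 + 8*a^3 + 19*a^2 + 12*a) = a*(a - 4)*(a + 3)^2*(a^3 + 5*a^2 + 4*a) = a*(a - 4)*(a + 1)*(a + 3)^2*(a^2 + 4*a) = a*(a - 4)*(a + 1)*(a + 3)^2*(a + 4)*(a)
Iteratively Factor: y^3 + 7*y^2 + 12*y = (y)*(y^2 + 7*y + 12) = y*(y + 3)*(y + 4)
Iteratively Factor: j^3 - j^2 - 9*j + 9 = (j - 1)*(j^2 - 9) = (j - 3)*(j - 1)*(j + 3)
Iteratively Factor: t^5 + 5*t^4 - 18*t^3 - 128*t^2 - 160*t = (t + 4)*(t^4 + t^3 - 22*t^2 - 40*t) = (t + 4)^2*(t^3 - 3*t^2 - 10*t) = (t - 5)*(t + 4)^2*(t^2 + 2*t) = t*(t - 5)*(t + 4)^2*(t + 2)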